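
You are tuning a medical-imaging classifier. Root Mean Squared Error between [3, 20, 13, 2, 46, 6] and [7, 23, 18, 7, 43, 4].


MSE = 88/6 = 14.6667
RMSE = √(88/6) = 3.8297

3.8297


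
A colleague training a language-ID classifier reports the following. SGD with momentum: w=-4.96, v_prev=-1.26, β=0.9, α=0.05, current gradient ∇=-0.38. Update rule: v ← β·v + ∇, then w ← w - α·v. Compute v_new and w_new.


v_new = 0.9·-1.26 - 0.38 = -1.134 - 0.38 = -1.514
w_new = -4.96 - 0.05·-1.514 = -4.96 + 0.0757 = -4.8843

v_new=-1.514, w_new=-4.8843


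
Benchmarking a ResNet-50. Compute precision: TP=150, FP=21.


Precision = TP/(TP+FP)
= 150/(150+21)
= 150/171 = 87.72%

87.72%


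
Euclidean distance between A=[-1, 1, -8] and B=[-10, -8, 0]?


d = √((-1+ 10)² + (1+ 8)² + (-8-0)²)
  = √(81 + 81 + 64)
  = √226 = 15.0333

15.0333


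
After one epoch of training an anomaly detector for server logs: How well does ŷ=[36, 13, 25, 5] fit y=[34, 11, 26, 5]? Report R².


ȳ = 19
SS_res = Σ(y-ŷ)² = 9
SS_tot = Σ(y-ȳ)² = 534
R² = 1 - SS_res/SS_tot = 1 - 0.0169 = 0.9831

0.9831


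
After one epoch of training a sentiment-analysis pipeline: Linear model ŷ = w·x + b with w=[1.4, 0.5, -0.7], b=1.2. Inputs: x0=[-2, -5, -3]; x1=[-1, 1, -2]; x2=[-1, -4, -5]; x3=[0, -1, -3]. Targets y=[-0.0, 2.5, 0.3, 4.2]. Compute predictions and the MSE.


ŷ0 = (1.4)·(-2) + (0.5)·(-5) + (-0.7)·(-3) + 1.2 = -2.0
ŷ1 = (1.4)·(-1) + (0.5)·(1) + (-0.7)·(-2) + 1.2 = 1.7
ŷ2 = (1.4)·(-1) + (0.5)·(-4) + (-0.7)·(-5) + 1.2 = 1.3
ŷ3 = (1.4)·(0) + (0.5)·(-1) + (-0.7)·(-3) + 1.2 = 2.8
errors² = [4.0, 0.64, 1.0, 1.96]
MSE = 7.6000/4 = 1.9

1.9


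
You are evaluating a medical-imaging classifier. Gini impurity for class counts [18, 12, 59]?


Probabilities: [18/89, 12/89, 59/89] ≈ [0.2022, 0.1348, 0.6629]
Σpᵢ² = (324 + 144 + 3481)/89² = 3949/7921
Gini = 1 - Σpᵢ² = 1 - 3949/7921 = 0.5015

0.5015


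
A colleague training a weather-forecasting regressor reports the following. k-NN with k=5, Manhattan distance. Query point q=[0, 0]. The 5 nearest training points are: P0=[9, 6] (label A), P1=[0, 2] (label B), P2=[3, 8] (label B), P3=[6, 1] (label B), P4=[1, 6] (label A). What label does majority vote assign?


d(q,P0) = 15  (label A)
d(q,P1) = 2  (label B)
d(q,P2) = 11  (label B)
d(q,P3) = 7  (label B)
d(q,P4) = 7  (label A)
Votes: A=2, B=3
Majority → B

B


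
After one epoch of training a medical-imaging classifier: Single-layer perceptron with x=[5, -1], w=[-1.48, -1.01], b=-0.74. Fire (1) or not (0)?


z = (5)·(-1.48) + (-1)·(-1.01) - 0.74
  = -7.13
step(z) = 0 (z<0)

0


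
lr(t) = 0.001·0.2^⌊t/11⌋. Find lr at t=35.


n_drops = ⌊35/11⌋ = 3
lr = 0.001·0.2^3 = 0.001·0.008 = 0.000008

0.000008


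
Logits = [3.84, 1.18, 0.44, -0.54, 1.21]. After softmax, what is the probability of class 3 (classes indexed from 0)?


Exponentials: e^3.84=46.5255, e^1.18=3.2544, e^0.44=1.5527, e^-0.54=0.5827, e^1.21=3.3535
Sum = 55.2688
Softmax = [0.8418, 0.0589, 0.0281, 0.0105, 0.0607]
p[3] = 0.5827/55.2688 = 0.0105

0.0105


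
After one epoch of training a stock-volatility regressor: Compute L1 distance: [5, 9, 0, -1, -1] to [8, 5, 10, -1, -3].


d = |5-8| + |9-5| + |0-10| + |-1+ 1| + |-1+ 3|
  = 3 + 4 + 10 + 0 + 2
  = 19

19


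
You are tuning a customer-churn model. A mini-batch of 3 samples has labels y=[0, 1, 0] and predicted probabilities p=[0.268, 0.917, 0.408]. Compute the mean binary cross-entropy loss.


L[0] = -ln(1-0.268) = -ln(0.732) = 0.312
L[1] = -ln(0.917) = 0.0866
L[2] = -ln(1-0.408) = -ln(0.592) = 0.5242
mean = (0.312 + 0.0866 + 0.5242)/3 = 0.3076

0.3076


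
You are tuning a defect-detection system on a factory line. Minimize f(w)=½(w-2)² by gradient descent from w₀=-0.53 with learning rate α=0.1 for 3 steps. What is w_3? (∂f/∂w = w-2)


step 1: grad = -0.53-2 = -2.53; w = -0.53 - 0.1·(-2.53) = -0.277
step 2: grad = -0.277-2 = -2.277; w = -0.277 - 0.1·(-2.277) = -0.0493
step 3: grad = -0.0493-2 = -2.0493; w = -0.0493 - 0.1·(-2.0493) = 0.15563

0.15563


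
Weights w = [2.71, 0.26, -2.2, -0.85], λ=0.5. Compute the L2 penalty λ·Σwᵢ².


‖w‖₂² = (2.71)² + (0.26)² + (-2.2)² + (-0.85)²
     = 7.3441 + 0.0676 + 4.84 + 0.7225
     = 12.9742
λ·‖w‖₂² = 0.5·12.9742 = 6.4871

6.4871


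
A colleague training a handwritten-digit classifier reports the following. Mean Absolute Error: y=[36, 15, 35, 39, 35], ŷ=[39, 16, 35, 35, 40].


Absolute errors: |36-39|=3, |15-16|=1, |35-35|=0, |39-35|=4, |35-40|=5
Sum = 13
MAE = 13/5 = 13/5

13/5


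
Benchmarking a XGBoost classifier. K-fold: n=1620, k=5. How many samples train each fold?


Fold size = 1620/5 = 324
Training per fold = 1620 - 324 = 1296

1296


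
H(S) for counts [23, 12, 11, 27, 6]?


Probabilities: [23/79, 12/79, 11/79, 27/79, 6/79] ≈ [0.2911, 0.1519, 0.1392, 0.3418, 0.0759]
H = -((23/79)·log₂(23/79) + (12/79)·log₂(12/79) + (11/79)·log₂(11/79) + (27/79)·log₂(27/79) + (6/79)·log₂(6/79))
  = 2.1391 bits

2.1391 bits


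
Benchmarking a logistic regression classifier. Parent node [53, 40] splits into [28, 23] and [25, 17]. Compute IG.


Parent = [53, 40], H_parent = 0.9859
H_left = 0.9931 (n=51), H_right = 0.9737 (n=42)
H_children = (51/93)·0.9931 + (42/93)·0.9737 = 0.9843
IG = 0.9859 - 0.9843 = 0.0016

0.0016


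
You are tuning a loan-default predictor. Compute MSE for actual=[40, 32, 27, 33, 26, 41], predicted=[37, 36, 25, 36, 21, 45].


Squared errors: (40-37)²=9, (32-36)²=16, (27-25)²=4, (33-36)²=9, (26-21)²=25, (41-45)²=16
Sum = 79
MSE = 79/6 = 79/6

79/6


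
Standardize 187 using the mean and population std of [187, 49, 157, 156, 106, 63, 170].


μ = 126.8571, σ = 50.4421
z = (187 - 126.8571)/50.4421 = 1.1923

1.1923


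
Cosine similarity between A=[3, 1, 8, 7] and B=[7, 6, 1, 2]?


A·B = 3·7 + 1·6 + 8·1 + 7·2 = 49
‖A‖ = √123 = 11.0905, ‖B‖ = √90 = 9.4868
cos = 49/(√123·√90) = 49/√11070 = 0.4657

0.4657


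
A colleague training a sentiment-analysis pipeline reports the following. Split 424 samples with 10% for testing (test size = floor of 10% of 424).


Test = ⌊424·10/100⌋ = 42
Train = 424 - 42 = 382

Train: 382, Test: 42


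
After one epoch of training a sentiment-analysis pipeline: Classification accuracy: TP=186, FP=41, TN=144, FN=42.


Accuracy = (TP+TN)/(TP+TN+FP+FN)
= (186+144)/(413)
= 330/413 = 79.9%

79.9%


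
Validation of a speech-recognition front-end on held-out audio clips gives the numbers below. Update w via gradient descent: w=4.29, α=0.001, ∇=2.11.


w_new = w - α·∇
= 4.29 - 0.001·2.11
= 4.29 - 0.00211
= 4.28789

4.28789


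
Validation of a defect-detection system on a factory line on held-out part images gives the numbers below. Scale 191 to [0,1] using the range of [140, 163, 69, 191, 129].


min=69, max=191
(191-69)/(191-69) = 122/122 = 1.0

1.0


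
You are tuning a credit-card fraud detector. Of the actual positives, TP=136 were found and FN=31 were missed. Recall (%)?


Recall = TP/(TP+FN)
= 136/(136+31)
= 136/167 = 81.44%

81.44%


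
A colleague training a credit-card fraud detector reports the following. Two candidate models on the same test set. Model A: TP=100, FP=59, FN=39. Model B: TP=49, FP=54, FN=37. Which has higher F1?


Model A: P=100/159=0.6289, R=100/139=0.7194, F1=2PR/(P+R)=2TP/(2TP+FP+FN)=200/298=0.6711
Model B: P=49/103=0.4757, R=49/86=0.5698, F1=2PR/(P+R)=2TP/(2TP+FP+FN)=98/189=0.5185
0.6711 > 0.5185 → Model A

Model A


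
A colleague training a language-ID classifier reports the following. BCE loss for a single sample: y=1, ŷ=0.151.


BCE = -[y·ln(p) + (1-y)·ln(1-p)]
= -1·ln(0.151) - 0
= -ln(0.151) = 1.8905

1.8905


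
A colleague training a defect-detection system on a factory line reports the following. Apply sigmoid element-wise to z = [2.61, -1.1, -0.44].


σ(2.61) = 1/(1+e^-2.61) = 0.9315
σ(-1.1) = 1/(1+e^1.1) = 0.2497
σ(-0.44) = 1/(1+e^0.44) = 0.3917
result = [0.9315, 0.2497, 0.3917]

[0.9315, 0.2497, 0.3917]


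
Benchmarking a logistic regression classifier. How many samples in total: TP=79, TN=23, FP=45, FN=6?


Total = TP + TN + FP + FN
= 79 + 23 + 45 + 6
= 153
(Predicted positive: 124, predicted negative: 29)

153


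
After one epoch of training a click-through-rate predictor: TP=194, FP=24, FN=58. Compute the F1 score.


Precision = 194/218 = 0.8899
Recall = 194/252 = 0.7698
F1 = 2·P·R/(P+R) = 2·TP/(2·TP+FP+FN) = 388/(388+24+58) = 388/470 = 0.8255

0.8255


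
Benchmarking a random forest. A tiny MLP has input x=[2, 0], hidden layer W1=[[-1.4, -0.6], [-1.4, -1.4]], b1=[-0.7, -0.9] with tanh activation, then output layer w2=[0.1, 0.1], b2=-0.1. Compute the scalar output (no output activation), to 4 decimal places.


z1[0] = (-1.4)·(2) + (-0.6)·(0) - 0.7 = -3.5
z1[1] = (-1.4)·(2) + (-1.4)·(0) - 0.9 = -3.7
h = tanh(z1) = [-0.9982, -0.9988]
output = (0.1)·(-0.9982) + (0.1)·(-0.9988) - 0.1 = -0.2997

-0.2997


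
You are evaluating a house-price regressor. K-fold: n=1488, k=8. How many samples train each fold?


Fold size = 1488/8 = 186
Training per fold = 1488 - 186 = 1302

1302


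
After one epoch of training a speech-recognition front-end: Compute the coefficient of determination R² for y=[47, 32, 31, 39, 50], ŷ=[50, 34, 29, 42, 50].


ȳ = 39.8
SS_res = Σ(y-ŷ)² = 26
SS_tot = Σ(y-ȳ)² = 294.8
R² = 1 - SS_res/SS_tot = 1 - 0.0882 = 0.9118

0.9118


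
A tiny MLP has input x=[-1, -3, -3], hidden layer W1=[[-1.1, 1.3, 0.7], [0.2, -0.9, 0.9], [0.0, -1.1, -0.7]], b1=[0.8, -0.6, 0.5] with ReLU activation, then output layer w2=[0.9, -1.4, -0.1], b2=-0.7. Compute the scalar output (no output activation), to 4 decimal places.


z1[0] = (-1.1)·(-1) + (1.3)·(-3) + (0.7)·(-3) + 0.8 = -4.1
z1[1] = (0.2)·(-1) + (-0.9)·(-3) + (0.9)·(-3) - 0.6 = -0.8
z1[2] = (0.0)·(-1) + (-1.1)·(-3) + (-0.7)·(-3) + 0.5 = 5.9
h = ReLU(z1) = [0.0, 0.0, 5.9]
output = (0.9)·(0.0) + (-1.4)·(0.0) + (-0.1)·(5.9) - 0.7 = -1.29

-1.29


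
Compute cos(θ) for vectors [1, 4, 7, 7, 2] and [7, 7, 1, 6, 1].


A·B = 1·7 + 4·7 + 7·1 + 7·6 + 2·1 = 86
‖A‖ = √119 = 10.9087, ‖B‖ = √136 = 11.6619
cos = 86/(√119·√136) = 86/√16184 = 0.676

0.676


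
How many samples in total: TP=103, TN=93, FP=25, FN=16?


Total = TP + TN + FP + FN
= 103 + 93 + 25 + 16
= 237
(Predicted positive: 128, predicted negative: 109)

237


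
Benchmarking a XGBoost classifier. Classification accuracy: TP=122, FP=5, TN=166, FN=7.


Accuracy = (TP+TN)/(TP+TN+FP+FN)
= (122+166)/(300)
= 288/300 = 96.0%

96.0%


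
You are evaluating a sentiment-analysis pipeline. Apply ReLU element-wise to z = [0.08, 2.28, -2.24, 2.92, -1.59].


ReLU(0.08) = max(0, 0.08) = 0.08
ReLU(2.28) = max(0, 2.28) = 2.28
ReLU(-2.24) = max(0, -2.24) = 0.0
ReLU(2.92) = max(0, 2.92) = 2.92
ReLU(-1.59) = max(0, -1.59) = 0.0
result = [0.08, 2.28, 0.0, 2.92, 0.0]

[0.08, 2.28, 0.0, 2.92, 0.0]


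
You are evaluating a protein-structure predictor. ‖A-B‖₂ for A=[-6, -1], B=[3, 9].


d = √((-6-3)² + (-1-9)²)
  = √(81 + 100)
  = √181 = 13.4536

13.4536


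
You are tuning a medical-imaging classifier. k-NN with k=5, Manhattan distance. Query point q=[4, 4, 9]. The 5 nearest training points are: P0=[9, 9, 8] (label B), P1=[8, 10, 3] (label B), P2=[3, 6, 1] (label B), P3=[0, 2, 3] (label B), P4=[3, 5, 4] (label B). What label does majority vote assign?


d(q,P0) = 11  (label B)
d(q,P1) = 16  (label B)
d(q,P2) = 11  (label B)
d(q,P3) = 12  (label B)
d(q,P4) = 7  (label B)
Votes: A=0, B=5
Majority → B

B


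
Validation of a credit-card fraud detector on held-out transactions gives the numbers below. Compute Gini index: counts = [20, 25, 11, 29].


Probabilities: [20/85, 25/85, 11/85, 29/85] ≈ [0.2353, 0.2941, 0.1294, 0.3412]
Σpᵢ² = (400 + 625 + 121 + 841)/85² = 1987/7225
Gini = 1 - Σpᵢ² = 1 - 1987/7225 = 0.725

0.725


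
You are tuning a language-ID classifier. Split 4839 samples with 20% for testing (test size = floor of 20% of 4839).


Test = ⌊4839·20/100⌋ = 967
Train = 4839 - 967 = 3872

Train: 3872, Test: 967


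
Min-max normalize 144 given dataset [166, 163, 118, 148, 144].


min=118, max=166
(144-118)/(166-118) = 26/48 = 0.5417

0.5417


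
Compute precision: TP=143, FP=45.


Precision = TP/(TP+FP)
= 143/(143+45)
= 143/188 = 76.06%

76.06%


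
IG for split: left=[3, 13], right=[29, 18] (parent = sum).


Parent = [32, 31], H_parent = 0.9998
H_left = 0.6962 (n=16), H_right = 0.9601 (n=47)
H_children = (16/63)·0.6962 + (47/63)·0.9601 = 0.8931
IG = 0.9998 - 0.8931 = 0.1067

0.1067


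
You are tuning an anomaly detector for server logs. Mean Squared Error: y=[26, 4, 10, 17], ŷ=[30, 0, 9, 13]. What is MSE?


Squared errors: (26-30)²=16, (4-0)²=16, (10-9)²=1, (17-13)²=16
Sum = 49
MSE = 49/4 = 49/4

49/4


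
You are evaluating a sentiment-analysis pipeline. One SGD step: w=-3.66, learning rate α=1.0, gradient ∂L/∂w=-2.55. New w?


w_new = w - α·∇
= -3.66 - 1.0·-2.55
= -3.66 + 2.55
= -1.11

-1.11


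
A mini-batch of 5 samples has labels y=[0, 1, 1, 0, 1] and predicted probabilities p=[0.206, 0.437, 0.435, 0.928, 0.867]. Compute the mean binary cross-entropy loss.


L[0] = -ln(1-0.206) = -ln(0.794) = 0.2307
L[1] = -ln(0.437) = 0.8278
L[2] = -ln(0.435) = 0.8324
L[3] = -ln(1-0.928) = -ln(0.072) = 2.6311
L[4] = -ln(0.867) = 0.1427
mean = (0.2307 + 0.8278 + 0.8324 + 2.6311 + 0.1427)/5 = 0.9329

0.9329


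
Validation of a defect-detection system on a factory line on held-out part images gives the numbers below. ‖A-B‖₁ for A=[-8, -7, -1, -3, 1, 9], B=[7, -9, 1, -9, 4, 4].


d = |-8-7| + |-7+ 9| + |-1-1| + |-3+ 9| + |1-4| + |9-4|
  = 15 + 2 + 2 + 6 + 3 + 5
  = 33

33


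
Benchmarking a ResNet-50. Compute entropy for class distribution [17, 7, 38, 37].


Probabilities: [17/99, 7/99, 38/99, 37/99] ≈ [0.1717, 0.0707, 0.3838, 0.3737]
H = -((17/99)·log₂(17/99) + (7/99)·log₂(7/99) + (38/99)·log₂(38/99) + (37/99)·log₂(37/99))
  = 1.7676 bits

1.7676 bits


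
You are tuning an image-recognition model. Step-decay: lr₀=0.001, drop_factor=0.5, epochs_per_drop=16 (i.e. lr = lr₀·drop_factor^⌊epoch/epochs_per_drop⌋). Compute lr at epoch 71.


n_drops = ⌊71/16⌋ = 4
lr = 0.001·0.5^4 = 0.001·0.0625 = 0.0000625

0.0000625


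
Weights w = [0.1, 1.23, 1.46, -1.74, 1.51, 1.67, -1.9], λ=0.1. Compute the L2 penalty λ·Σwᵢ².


‖w‖₂² = (0.1)² + (1.23)² + (1.46)² + (-1.74)² + (1.51)² + (1.67)² + (-1.9)²
     = 0.01 + 1.5129 + 2.1316 + 3.0276 + 2.2801 + 2.7889 + 3.61
     = 15.3611
λ·‖w‖₂² = 0.1·15.3611 = 1.53611

1.53611


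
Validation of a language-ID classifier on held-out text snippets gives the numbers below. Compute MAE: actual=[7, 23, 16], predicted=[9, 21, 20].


Absolute errors: |7-9|=2, |23-21|=2, |16-20|=4
Sum = 8
MAE = 8/3 = 8/3

8/3


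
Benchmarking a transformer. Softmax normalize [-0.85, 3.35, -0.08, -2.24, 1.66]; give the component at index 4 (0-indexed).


Exponentials: e^-0.85=0.4274, e^3.35=28.5027, e^-0.08=0.9231, e^-2.24=0.1065, e^1.66=5.2593
Sum = 35.219
Softmax = [0.0121, 0.8093, 0.0262, 0.003, 0.1493]
p[4] = 5.2593/35.219 = 0.1493

0.1493


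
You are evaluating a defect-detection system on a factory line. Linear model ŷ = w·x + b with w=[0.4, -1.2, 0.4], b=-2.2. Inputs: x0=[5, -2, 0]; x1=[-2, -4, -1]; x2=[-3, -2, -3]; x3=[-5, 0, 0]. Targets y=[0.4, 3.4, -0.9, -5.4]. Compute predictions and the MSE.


ŷ0 = (0.4)·(5) + (-1.2)·(-2) + (0.4)·(0) - 2.2 = 2.2
ŷ1 = (0.4)·(-2) + (-1.2)·(-4) + (0.4)·(-1) - 2.2 = 1.4
ŷ2 = (0.4)·(-3) + (-1.2)·(-2) + (0.4)·(-3) - 2.2 = -2.2
ŷ3 = (0.4)·(-5) + (-1.2)·(0) + (0.4)·(0) - 2.2 = -4.2
errors² = [3.24, 4.0, 1.69, 1.44]
MSE = 10.3700/4 = 2.5925

2.5925


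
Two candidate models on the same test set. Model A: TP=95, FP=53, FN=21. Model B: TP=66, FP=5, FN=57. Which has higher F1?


Model A: P=95/148=0.6419, R=95/116=0.819, F1=2PR/(P+R)=2TP/(2TP+FP+FN)=190/264=0.7197
Model B: P=66/71=0.9296, R=66/123=0.5366, F1=2PR/(P+R)=2TP/(2TP+FP+FN)=132/194=0.6804
0.7197 > 0.6804 → Model A

Model A


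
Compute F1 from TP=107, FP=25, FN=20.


Precision = 107/132 = 0.8106
Recall = 107/127 = 0.8425
F1 = 2·P·R/(P+R) = 2·TP/(2·TP+FP+FN) = 214/(214+25+20) = 214/259 = 0.8263

0.8263


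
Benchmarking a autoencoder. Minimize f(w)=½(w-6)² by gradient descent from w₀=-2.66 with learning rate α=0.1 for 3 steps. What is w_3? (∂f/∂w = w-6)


step 1: grad = -2.66-6 = -8.66; w = -2.66 - 0.1·(-8.66) = -1.794
step 2: grad = -1.794-6 = -7.794; w = -1.794 - 0.1·(-7.794) = -1.0146
step 3: grad = -1.0146-6 = -7.0146; w = -1.0146 - 0.1·(-7.0146) = -0.31314

-0.31314


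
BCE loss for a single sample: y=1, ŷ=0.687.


BCE = -[y·ln(p) + (1-y)·ln(1-p)]
= -1·ln(0.687) - 0
= -ln(0.687) = 0.3754

0.3754


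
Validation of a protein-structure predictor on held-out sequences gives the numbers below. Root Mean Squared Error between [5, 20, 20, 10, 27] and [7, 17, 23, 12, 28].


MSE = 27/5 = 5.4
RMSE = √(27/5) = 2.3238

2.3238


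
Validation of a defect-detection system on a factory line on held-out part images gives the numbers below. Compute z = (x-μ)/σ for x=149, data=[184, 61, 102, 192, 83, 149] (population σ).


μ = 128.5, σ = 49.7686
z = (149 - 128.5)/49.7686 = 0.4119

0.4119


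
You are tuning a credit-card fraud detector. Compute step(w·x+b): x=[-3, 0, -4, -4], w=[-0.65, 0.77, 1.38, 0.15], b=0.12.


z = (-3)·(-0.65) + (0)·(0.77) + (-4)·(1.38) + (-4)·(0.15) + 0.12
  = -4.05
step(z) = 0 (z<0)

0


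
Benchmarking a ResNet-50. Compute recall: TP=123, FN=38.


Recall = TP/(TP+FN)
= 123/(123+38)
= 123/161 = 76.4%

76.4%


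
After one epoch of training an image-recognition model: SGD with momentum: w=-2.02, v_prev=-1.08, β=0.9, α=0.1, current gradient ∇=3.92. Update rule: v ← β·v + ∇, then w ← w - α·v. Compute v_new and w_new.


v_new = 0.9·-1.08 + 3.92 = -0.972 + 3.92 = 2.948
w_new = -2.02 - 0.1·2.948 = -2.02 - 0.2948 = -2.3148

v_new=2.948, w_new=-2.3148


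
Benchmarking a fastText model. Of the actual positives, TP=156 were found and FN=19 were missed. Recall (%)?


Recall = TP/(TP+FN)
= 156/(156+19)
= 156/175 = 89.14%

89.14%


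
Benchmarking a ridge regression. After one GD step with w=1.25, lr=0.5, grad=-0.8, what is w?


w_new = w - α·∇
= 1.25 - 0.5·-0.8
= 1.25 + 0.4
= 1.65

1.65


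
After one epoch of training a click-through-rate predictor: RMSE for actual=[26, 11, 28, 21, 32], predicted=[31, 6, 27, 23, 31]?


MSE = 56/5 = 11.2
RMSE = √(56/5) = 3.3466

3.3466


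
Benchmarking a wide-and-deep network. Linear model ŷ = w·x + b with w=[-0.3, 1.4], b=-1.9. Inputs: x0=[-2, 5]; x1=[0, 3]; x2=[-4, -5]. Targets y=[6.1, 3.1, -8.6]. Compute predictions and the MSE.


ŷ0 = (-0.3)·(-2) + (1.4)·(5) - 1.9 = 5.7
ŷ1 = (-0.3)·(0) + (1.4)·(3) - 1.9 = 2.3
ŷ2 = (-0.3)·(-4) + (1.4)·(-5) - 1.9 = -7.7
errors² = [0.16, 0.64, 0.81]
MSE = 1.6100/3 = 0.5367

0.5367


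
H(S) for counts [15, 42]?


Probabilities: [15/57, 42/57] ≈ [0.2632, 0.7368]
H = -((15/57)·log₂(15/57) + (42/57)·log₂(42/57))
  = 0.8315 bits

0.8315 bits


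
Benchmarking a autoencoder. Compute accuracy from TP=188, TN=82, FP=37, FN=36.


Accuracy = (TP+TN)/(TP+TN+FP+FN)
= (188+82)/(343)
= 270/343 = 78.72%

78.72%


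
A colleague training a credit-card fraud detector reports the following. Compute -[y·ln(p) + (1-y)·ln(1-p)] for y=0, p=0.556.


BCE = -[y·ln(p) + (1-y)·ln(1-p)]
= -0 - 1·ln(1-0.556)
= -ln(0.444) = 0.8119

0.8119


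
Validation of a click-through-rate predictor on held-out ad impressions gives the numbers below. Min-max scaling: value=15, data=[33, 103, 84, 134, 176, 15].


min=15, max=176
(15-15)/(176-15) = 0/161 = 0.0

0.0


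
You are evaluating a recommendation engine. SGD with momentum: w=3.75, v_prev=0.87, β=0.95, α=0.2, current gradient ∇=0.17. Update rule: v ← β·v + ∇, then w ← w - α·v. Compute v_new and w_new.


v_new = 0.95·0.87 + 0.17 = 0.8265 + 0.17 = 0.9965
w_new = 3.75 - 0.2·0.9965 = 3.75 - 0.1993 = 3.5507

v_new=0.9965, w_new=3.5507


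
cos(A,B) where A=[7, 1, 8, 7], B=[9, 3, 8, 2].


A·B = 7·9 + 1·3 + 8·8 + 7·2 = 144
‖A‖ = √163 = 12.7671, ‖B‖ = √158 = 12.5698
cos = 144/(√163·√158) = 144/√25754 = 0.8973

0.8973


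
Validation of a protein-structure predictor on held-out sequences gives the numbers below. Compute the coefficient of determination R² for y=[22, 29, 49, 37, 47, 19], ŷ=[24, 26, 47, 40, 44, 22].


ȳ = 33.8333
SS_res = Σ(y-ŷ)² = 44
SS_tot = Σ(y-ȳ)² = 796.83
R² = 1 - SS_res/SS_tot = 1 - 0.0552 = 0.9448

0.9448


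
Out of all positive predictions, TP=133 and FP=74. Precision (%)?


Precision = TP/(TP+FP)
= 133/(133+74)
= 133/207 = 64.25%

64.25%


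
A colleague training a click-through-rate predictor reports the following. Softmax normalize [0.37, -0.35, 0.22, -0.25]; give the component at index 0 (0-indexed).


Exponentials: e^0.37=1.4477, e^-0.35=0.7047, e^0.22=1.2461, e^-0.25=0.7788
Sum = 4.1773
Softmax = [0.3466, 0.1687, 0.2983, 0.1864]
p[0] = 1.4477/4.1773 = 0.3466

0.3466


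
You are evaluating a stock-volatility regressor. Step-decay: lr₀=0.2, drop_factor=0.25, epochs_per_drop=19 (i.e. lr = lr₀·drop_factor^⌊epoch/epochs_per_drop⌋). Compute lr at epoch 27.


n_drops = ⌊27/19⌋ = 1
lr = 0.2·0.25^1 = 0.2·0.25 = 0.05

0.05


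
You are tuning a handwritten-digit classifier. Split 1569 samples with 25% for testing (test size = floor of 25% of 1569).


Test = ⌊1569·25/100⌋ = 392
Train = 1569 - 392 = 1177

Train: 1177, Test: 392


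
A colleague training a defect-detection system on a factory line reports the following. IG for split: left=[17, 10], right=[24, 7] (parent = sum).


Parent = [41, 17], H_parent = 0.8727
H_left = 0.951 (n=27), H_right = 0.7706 (n=31)
H_children = (27/58)·0.951 + (31/58)·0.7706 = 0.8546
IG = 0.8727 - 0.8546 = 0.0181

0.0181


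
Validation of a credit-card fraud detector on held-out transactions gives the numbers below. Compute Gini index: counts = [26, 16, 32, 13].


Probabilities: [26/87, 16/87, 32/87, 13/87] ≈ [0.2989, 0.1839, 0.3678, 0.1494]
Σpᵢ² = (676 + 256 + 1024 + 169)/87² = 2125/7569
Gini = 1 - Σpᵢ² = 1 - 2125/7569 = 0.7192

0.7192


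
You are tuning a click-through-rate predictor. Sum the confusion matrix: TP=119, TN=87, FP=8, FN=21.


Total = TP + TN + FP + FN
= 119 + 87 + 8 + 21
= 235
(Predicted positive: 127, predicted negative: 108)

235


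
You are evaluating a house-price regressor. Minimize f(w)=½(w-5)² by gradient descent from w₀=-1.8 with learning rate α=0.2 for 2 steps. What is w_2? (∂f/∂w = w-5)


step 1: grad = -1.8-5 = -6.8; w = -1.8 - 0.2·(-6.8) = -0.44
step 2: grad = -0.44-5 = -5.44; w = -0.44 - 0.2·(-5.44) = 0.648

0.648


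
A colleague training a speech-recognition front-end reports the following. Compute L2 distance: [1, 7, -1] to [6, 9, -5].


d = √((1-6)² + (7-9)² + (-1+ 5)²)
  = √(25 + 4 + 16)
  = √45 = 6.7082

6.7082


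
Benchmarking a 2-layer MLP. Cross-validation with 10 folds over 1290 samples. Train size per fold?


Fold size = 1290/10 = 129
Training per fold = 1290 - 129 = 1161

1161


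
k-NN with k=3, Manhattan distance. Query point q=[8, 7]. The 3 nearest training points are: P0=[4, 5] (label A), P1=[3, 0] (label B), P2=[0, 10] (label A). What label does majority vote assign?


d(q,P0) = 6  (label A)
d(q,P1) = 12  (label B)
d(q,P2) = 11  (label A)
Votes: A=2, B=1
Majority → A

A


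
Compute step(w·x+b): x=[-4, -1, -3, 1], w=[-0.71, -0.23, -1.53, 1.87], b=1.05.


z = (-4)·(-0.71) + (-1)·(-0.23) + (-3)·(-1.53) + (1)·(1.87) + 1.05
  = 10.58
step(z) = 1 (z≥0)

1


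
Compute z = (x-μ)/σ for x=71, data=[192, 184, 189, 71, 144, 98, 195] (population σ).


μ = 153.2857, σ = 46.8606
z = (71 - 153.2857)/46.8606 = -1.756

-1.756


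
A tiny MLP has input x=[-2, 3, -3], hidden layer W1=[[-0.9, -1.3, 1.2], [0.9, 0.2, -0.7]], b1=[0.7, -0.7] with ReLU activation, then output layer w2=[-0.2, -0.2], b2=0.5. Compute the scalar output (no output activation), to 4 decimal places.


z1[0] = (-0.9)·(-2) + (-1.3)·(3) + (1.2)·(-3) + 0.7 = -5.0
z1[1] = (0.9)·(-2) + (0.2)·(3) + (-0.7)·(-3) - 0.7 = 0.2
h = ReLU(z1) = [0.0, 0.2]
output = (-0.2)·(0.0) + (-0.2)·(0.2) + 0.5 = 0.46

0.46


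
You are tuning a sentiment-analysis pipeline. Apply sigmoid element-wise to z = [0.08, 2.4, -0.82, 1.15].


σ(0.08) = 1/(1+e^-0.08) = 0.52
σ(2.4) = 1/(1+e^-2.4) = 0.9168
σ(-0.82) = 1/(1+e^0.82) = 0.3058
σ(1.15) = 1/(1+e^-1.15) = 0.7595
result = [0.52, 0.9168, 0.3058, 0.7595]

[0.52, 0.9168, 0.3058, 0.7595]


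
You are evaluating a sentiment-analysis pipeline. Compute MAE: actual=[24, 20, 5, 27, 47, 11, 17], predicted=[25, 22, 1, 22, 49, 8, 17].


Absolute errors: |24-25|=1, |20-22|=2, |5-1|=4, |27-22|=5, |47-49|=2, |11-8|=3, |17-17|=0
Sum = 17
MAE = 17/7 = 17/7

17/7


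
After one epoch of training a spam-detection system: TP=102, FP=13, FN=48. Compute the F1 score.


Precision = 102/115 = 0.887
Recall = 102/150 = 0.68
F1 = 2·P·R/(P+R) = 2·TP/(2·TP+FP+FN) = 204/(204+13+48) = 204/265 = 0.7698

0.7698


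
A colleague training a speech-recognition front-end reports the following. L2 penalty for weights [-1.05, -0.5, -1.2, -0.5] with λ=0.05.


‖w‖₂² = (-1.05)² + (-0.5)² + (-1.2)² + (-0.5)²
     = 1.1025 + 0.25 + 1.44 + 0.25
     = 3.0425
λ·‖w‖₂² = 0.05·3.0425 = 0.152125

0.152125


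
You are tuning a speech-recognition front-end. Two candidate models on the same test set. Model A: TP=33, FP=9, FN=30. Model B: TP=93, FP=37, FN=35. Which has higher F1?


Model A: P=33/42=0.7857, R=33/63=0.5238, F1=2PR/(P+R)=2TP/(2TP+FP+FN)=66/105=0.6286
Model B: P=93/130=0.7154, R=93/128=0.7266, F1=2PR/(P+R)=2TP/(2TP+FP+FN)=186/258=0.7209
0.6286 < 0.7209 → Model B

Model B


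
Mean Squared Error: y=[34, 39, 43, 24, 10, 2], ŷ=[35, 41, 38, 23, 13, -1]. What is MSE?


Squared errors: (34-35)²=1, (39-41)²=4, (43-38)²=25, (24-23)²=1, (10-13)²=9, (2+ 1)²=9
Sum = 49
MSE = 49/6 = 49/6

49/6


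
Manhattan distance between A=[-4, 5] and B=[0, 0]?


d = |-4-0| + |5-0|
  = 4 + 5
  = 9

9


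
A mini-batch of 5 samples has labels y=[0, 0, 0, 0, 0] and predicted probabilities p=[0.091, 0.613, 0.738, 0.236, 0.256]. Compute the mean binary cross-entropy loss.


L[0] = -ln(1-0.091) = -ln(0.909) = 0.0954
L[1] = -ln(1-0.613) = -ln(0.387) = 0.9493
L[2] = -ln(1-0.738) = -ln(0.262) = 1.3394
L[3] = -ln(1-0.236) = -ln(0.764) = 0.2692
L[4] = -ln(1-0.256) = -ln(0.744) = 0.2957
mean = (0.0954 + 0.9493 + 1.3394 + 0.2692 + 0.2957)/5 = 0.5898

0.5898


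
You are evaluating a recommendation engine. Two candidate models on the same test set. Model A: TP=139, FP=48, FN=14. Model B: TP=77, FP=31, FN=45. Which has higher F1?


Model A: P=139/187=0.7433, R=139/153=0.9085, F1=2PR/(P+R)=2TP/(2TP+FP+FN)=278/340=0.8176
Model B: P=77/108=0.713, R=77/122=0.6311, F1=2PR/(P+R)=2TP/(2TP+FP+FN)=154/230=0.6696
0.8176 > 0.6696 → Model A

Model A


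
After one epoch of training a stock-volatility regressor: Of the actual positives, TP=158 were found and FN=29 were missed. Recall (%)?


Recall = TP/(TP+FN)
= 158/(158+29)
= 158/187 = 84.49%

84.49%


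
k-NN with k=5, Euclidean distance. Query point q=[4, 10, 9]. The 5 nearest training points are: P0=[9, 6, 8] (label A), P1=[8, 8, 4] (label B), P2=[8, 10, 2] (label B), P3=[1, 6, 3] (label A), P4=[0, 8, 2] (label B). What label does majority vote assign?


d(q,P0) = 6.4807  (label A)
d(q,P1) = 6.7082  (label B)
d(q,P2) = 8.0623  (label B)
d(q,P3) = 7.8102  (label A)
d(q,P4) = 8.3066  (label B)
Votes: A=2, B=3
Majority → B

B


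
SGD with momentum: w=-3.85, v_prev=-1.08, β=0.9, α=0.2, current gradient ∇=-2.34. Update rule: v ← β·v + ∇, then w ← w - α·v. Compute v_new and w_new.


v_new = 0.9·-1.08 - 2.34 = -0.972 - 2.34 = -3.312
w_new = -3.85 - 0.2·-3.312 = -3.85 + 0.6624 = -3.1876

v_new=-3.312, w_new=-3.1876


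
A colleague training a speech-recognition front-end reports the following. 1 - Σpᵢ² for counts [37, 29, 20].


Probabilities: [37/86, 29/86, 20/86] ≈ [0.4302, 0.3372, 0.2326]
Σpᵢ² = (1369 + 841 + 400)/86² = 2610/7396
Gini = 1 - Σpᵢ² = 1 - 2610/7396 = 0.6471

0.6471


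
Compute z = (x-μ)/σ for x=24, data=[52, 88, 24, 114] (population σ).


μ = 69.5, σ = 34.2746
z = (24 - 69.5)/34.2746 = -1.3275

-1.3275


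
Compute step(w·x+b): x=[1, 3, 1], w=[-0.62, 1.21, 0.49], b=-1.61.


z = (1)·(-0.62) + (3)·(1.21) + (1)·(0.49) - 1.61
  = 1.89
step(z) = 1 (z≥0)

1


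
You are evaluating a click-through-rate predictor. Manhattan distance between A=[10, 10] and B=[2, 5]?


d = |10-2| + |10-5|
  = 8 + 5
  = 13

13


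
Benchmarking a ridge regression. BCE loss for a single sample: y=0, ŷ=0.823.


BCE = -[y·ln(p) + (1-y)·ln(1-p)]
= -0 - 1·ln(1-0.823)
= -ln(0.177) = 1.7316

1.7316


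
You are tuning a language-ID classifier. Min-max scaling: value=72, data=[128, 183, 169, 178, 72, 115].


min=72, max=183
(72-72)/(183-72) = 0/111 = 0.0

0.0


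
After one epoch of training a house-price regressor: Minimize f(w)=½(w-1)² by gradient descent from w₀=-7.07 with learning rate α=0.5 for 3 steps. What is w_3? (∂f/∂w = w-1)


step 1: grad = -7.07-1 = -8.07; w = -7.07 - 0.5·(-8.07) = -3.035
step 2: grad = -3.035-1 = -4.035; w = -3.035 - 0.5·(-4.035) = -1.0175
step 3: grad = -1.0175-1 = -2.0175; w = -1.0175 - 0.5·(-2.0175) = -0.00875

-0.00875


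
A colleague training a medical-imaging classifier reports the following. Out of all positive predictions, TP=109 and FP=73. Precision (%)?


Precision = TP/(TP+FP)
= 109/(109+73)
= 109/182 = 59.89%

59.89%


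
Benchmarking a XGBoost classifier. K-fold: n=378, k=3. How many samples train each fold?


Fold size = 378/3 = 126
Training per fold = 378 - 126 = 252

252


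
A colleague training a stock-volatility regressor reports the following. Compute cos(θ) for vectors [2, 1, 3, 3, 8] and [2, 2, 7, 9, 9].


A·B = 2·2 + 1·2 + 3·7 + 3·9 + 8·9 = 126
‖A‖ = √87 = 9.3274, ‖B‖ = √219 = 14.7986
cos = 126/(√87·√219) = 126/√19053 = 0.9128

0.9128


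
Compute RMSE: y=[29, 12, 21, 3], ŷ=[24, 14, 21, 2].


MSE = 30/4 = 7.5
RMSE = √(30/4) = 2.7386

2.7386


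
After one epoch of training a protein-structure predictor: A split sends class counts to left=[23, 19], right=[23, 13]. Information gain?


Parent = [46, 32], H_parent = 0.9766
H_left = 0.9934 (n=42), H_right = 0.9436 (n=36)
H_children = (42/78)·0.9934 + (36/78)·0.9436 = 0.9704
IG = 0.9766 - 0.9704 = 0.0062

0.0062


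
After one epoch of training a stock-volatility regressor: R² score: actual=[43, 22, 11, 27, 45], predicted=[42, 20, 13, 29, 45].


ȳ = 29.6
SS_res = Σ(y-ŷ)² = 13
SS_tot = Σ(y-ȳ)² = 827.2
R² = 1 - SS_res/SS_tot = 1 - 0.0157 = 0.9843

0.9843


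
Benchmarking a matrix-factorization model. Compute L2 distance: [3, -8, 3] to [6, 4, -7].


d = √((3-6)² + (-8-4)² + (3+ 7)²)
  = √(9 + 144 + 100)
  = √253 = 15.906

15.906


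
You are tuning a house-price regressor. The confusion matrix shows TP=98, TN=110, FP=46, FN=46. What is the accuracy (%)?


Accuracy = (TP+TN)/(TP+TN+FP+FN)
= (98+110)/(300)
= 208/300 = 69.33%

69.33%


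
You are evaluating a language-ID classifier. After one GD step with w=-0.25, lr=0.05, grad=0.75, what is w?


w_new = w - α·∇
= -0.25 - 0.05·0.75
= -0.25 - 0.0375
= -0.2875

-0.2875


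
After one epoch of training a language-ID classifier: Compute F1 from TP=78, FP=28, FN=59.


Precision = 78/106 = 0.7358
Recall = 78/137 = 0.5693
F1 = 2·P·R/(P+R) = 2·TP/(2·TP+FP+FN) = 156/(156+28+59) = 156/243 = 0.642

0.642


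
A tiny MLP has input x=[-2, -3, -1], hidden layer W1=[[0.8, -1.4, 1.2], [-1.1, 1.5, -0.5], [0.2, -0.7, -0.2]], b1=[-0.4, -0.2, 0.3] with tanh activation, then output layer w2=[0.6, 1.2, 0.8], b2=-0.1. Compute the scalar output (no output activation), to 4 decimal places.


z1[0] = (0.8)·(-2) + (-1.4)·(-3) + (1.2)·(-1) - 0.4 = 1.0
z1[1] = (-1.1)·(-2) + (1.5)·(-3) + (-0.5)·(-1) - 0.2 = -2.0
z1[2] = (0.2)·(-2) + (-0.7)·(-3) + (-0.2)·(-1) + 0.3 = 2.2
h = tanh(z1) = [0.7616, -0.964, 0.9757]
output = (0.6)·(0.7616) + (1.2)·(-0.964) + (0.8)·(0.9757) - 0.1 = -0.0193

-0.0193


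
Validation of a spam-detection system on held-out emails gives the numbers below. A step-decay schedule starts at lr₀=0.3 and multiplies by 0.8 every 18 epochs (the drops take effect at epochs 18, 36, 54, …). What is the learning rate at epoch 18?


n_drops = ⌊18/18⌋ = 1
lr = 0.3·0.8^1 = 0.3·0.8 = 0.24

0.24


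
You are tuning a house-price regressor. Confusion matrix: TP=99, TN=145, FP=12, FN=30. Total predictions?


Total = TP + TN + FP + FN
= 99 + 145 + 12 + 30
= 286
(Predicted positive: 111, predicted negative: 175)

286


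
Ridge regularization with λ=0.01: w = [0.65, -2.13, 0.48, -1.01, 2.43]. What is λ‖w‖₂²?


‖w‖₂² = (0.65)² + (-2.13)² + (0.48)² + (-1.01)² + (2.43)²
     = 0.4225 + 4.5369 + 0.2304 + 1.0201 + 5.9049
     = 12.1148
λ·‖w‖₂² = 0.01·12.1148 = 0.121148

0.121148


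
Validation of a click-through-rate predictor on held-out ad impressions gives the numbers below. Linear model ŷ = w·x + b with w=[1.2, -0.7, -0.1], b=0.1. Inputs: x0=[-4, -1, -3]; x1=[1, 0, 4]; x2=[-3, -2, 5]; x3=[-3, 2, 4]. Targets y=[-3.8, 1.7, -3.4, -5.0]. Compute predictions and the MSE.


ŷ0 = (1.2)·(-4) + (-0.7)·(-1) + (-0.1)·(-3) + 0.1 = -3.7
ŷ1 = (1.2)·(1) + (-0.7)·(0) + (-0.1)·(4) + 0.1 = 0.9
ŷ2 = (1.2)·(-3) + (-0.7)·(-2) + (-0.1)·(5) + 0.1 = -2.6
ŷ3 = (1.2)·(-3) + (-0.7)·(2) + (-0.1)·(4) + 0.1 = -5.3
errors² = [0.01, 0.64, 0.64, 0.09]
MSE = 1.3800/4 = 0.345

0.345


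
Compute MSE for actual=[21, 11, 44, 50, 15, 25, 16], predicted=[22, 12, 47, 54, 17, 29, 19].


Squared errors: (21-22)²=1, (11-12)²=1, (44-47)²=9, (50-54)²=16, (15-17)²=4, (25-29)²=16, (16-19)²=9
Sum = 56
MSE = 56/7 = 8

8


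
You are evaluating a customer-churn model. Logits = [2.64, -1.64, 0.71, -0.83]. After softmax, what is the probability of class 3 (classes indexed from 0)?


Exponentials: e^2.64=14.0132, e^-1.64=0.194, e^0.71=2.034, e^-0.83=0.436
Sum = 16.6772
Softmax = [0.8403, 0.0116, 0.122, 0.0261]
p[3] = 0.436/16.6772 = 0.0261

0.0261


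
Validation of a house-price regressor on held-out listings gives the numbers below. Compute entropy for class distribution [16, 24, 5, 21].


Probabilities: [16/66, 24/66, 5/66, 21/66] ≈ [0.2424, 0.3636, 0.0758, 0.3182]
H = -((16/66)·log₂(16/66) + (24/66)·log₂(24/66) + (5/66)·log₂(5/66) + (21/66)·log₂(21/66))
  = 1.834 bits

1.834 bits


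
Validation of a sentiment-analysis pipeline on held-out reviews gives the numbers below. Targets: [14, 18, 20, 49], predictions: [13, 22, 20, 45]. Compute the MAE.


Absolute errors: |14-13|=1, |18-22|=4, |20-20|=0, |49-45|=4
Sum = 9
MAE = 9/4 = 9/4

9/4


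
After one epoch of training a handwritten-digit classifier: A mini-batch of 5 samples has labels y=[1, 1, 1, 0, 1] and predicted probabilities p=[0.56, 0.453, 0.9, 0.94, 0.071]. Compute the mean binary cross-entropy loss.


L[0] = -ln(0.56) = 0.5798
L[1] = -ln(0.453) = 0.7919
L[2] = -ln(0.9) = 0.1054
L[3] = -ln(1-0.94) = -ln(0.06) = 2.8134
L[4] = -ln(0.071) = 2.6451
mean = (0.5798 + 0.7919 + 0.1054 + 2.8134 + 2.6451)/5 = 1.3871

1.3871


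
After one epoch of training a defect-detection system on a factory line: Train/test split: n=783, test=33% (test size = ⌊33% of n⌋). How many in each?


Test = ⌊783·33/100⌋ = 258
Train = 783 - 258 = 525

Train: 525, Test: 258


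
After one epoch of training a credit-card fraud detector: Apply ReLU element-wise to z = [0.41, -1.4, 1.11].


ReLU(0.41) = max(0, 0.41) = 0.41
ReLU(-1.4) = max(0, -1.4) = 0.0
ReLU(1.11) = max(0, 1.11) = 1.11
result = [0.41, 0.0, 1.11]

[0.41, 0.0, 1.11]


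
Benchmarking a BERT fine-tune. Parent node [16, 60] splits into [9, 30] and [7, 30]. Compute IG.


Parent = [16, 60], H_parent = 0.7425
H_left = 0.7793 (n=39), H_right = 0.6998 (n=37)
H_children = (39/76)·0.7793 + (37/76)·0.6998 = 0.7406
IG = 0.7425 - 0.7406 = 0.0019

0.0019


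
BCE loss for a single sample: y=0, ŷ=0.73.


BCE = -[y·ln(p) + (1-y)·ln(1-p)]
= -0 - 1·ln(1-0.73)
= -ln(0.27) = 1.3093

1.3093


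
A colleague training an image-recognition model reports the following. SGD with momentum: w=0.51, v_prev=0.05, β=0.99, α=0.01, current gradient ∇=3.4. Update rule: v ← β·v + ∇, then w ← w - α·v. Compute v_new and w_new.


v_new = 0.99·0.05 + 3.4 = 0.0495 + 3.4 = 3.4495
w_new = 0.51 - 0.01·3.4495 = 0.51 - 0.034495 = 0.475505

v_new=3.4495, w_new=0.475505


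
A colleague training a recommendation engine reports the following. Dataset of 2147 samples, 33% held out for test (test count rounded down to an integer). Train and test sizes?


Test = ⌊2147·33/100⌋ = 708
Train = 2147 - 708 = 1439

Train: 1439, Test: 708


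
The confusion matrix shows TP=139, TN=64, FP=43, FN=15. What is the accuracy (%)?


Accuracy = (TP+TN)/(TP+TN+FP+FN)
= (139+64)/(261)
= 203/261 = 77.78%

77.78%


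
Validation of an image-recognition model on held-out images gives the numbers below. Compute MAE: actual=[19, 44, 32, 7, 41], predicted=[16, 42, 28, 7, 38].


Absolute errors: |19-16|=3, |44-42|=2, |32-28|=4, |7-7|=0, |41-38|=3
Sum = 12
MAE = 12/5 = 12/5

12/5


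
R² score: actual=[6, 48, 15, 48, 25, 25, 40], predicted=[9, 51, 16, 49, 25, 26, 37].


ȳ = 29.5714
SS_res = Σ(y-ŷ)² = 30
SS_tot = Σ(y-ȳ)² = 1597.71
R² = 1 - SS_res/SS_tot = 1 - 0.0188 = 0.9812

0.9812


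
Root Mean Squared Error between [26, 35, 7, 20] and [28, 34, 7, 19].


MSE = 6/4 = 1.5
RMSE = √(6/4) = 1.2247

1.2247


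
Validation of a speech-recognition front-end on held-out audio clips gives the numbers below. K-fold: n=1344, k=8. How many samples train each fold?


Fold size = 1344/8 = 168
Training per fold = 1344 - 168 = 1176

1176


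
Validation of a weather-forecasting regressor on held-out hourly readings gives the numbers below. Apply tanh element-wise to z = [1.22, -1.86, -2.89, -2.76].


tanh(1.22) = 0.8397
tanh(-1.86) = -0.9527
tanh(-2.89) = -0.9938
tanh(-2.76) = -0.992
result = [0.8397, -0.9527, -0.9938, -0.992]

[0.8397, -0.9527, -0.9938, -0.992]


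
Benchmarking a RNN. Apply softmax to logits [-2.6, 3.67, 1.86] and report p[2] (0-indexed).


Exponentials: e^-2.6=0.0743, e^3.67=39.2519, e^1.86=6.4237
Sum = 45.7499
Softmax = [0.0016, 0.858, 0.1404]
p[2] = 6.4237/45.7499 = 0.1404

0.1404


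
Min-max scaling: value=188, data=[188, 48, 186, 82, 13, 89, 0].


min=0, max=188
(188-0)/(188-0) = 188/188 = 1.0

1.0


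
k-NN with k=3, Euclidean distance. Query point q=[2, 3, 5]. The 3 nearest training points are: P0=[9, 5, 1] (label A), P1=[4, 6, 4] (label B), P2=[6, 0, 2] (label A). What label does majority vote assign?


d(q,P0) = 8.3066  (label A)
d(q,P1) = 3.7417  (label B)
d(q,P2) = 5.831  (label A)
Votes: A=2, B=1
Majority → A

A


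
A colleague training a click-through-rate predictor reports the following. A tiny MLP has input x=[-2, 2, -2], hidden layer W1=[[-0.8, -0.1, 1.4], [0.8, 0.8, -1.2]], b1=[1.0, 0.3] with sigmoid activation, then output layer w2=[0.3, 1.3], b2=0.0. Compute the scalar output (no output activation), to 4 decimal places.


z1[0] = (-0.8)·(-2) + (-0.1)·(2) + (1.4)·(-2) + 1.0 = -0.4
z1[1] = (0.8)·(-2) + (0.8)·(2) + (-1.2)·(-2) + 0.3 = 2.7
h = sigmoid(z1) = [0.4013, 0.937]
output = (0.3)·(0.4013) + (1.3)·(0.937) + 0.0 = 1.3385

1.3385
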